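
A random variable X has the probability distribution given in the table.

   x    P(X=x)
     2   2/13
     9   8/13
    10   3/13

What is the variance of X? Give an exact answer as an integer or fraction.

1192/169

E[X] = (2/13)·2 + (8/13)·9 + (3/13)·10 = 106/13
E[X²] = (2/13)·4 + (8/13)·81 + (3/13)·100 = 956/13
Var(X) = 956/13 − (106/13)² = 1192/169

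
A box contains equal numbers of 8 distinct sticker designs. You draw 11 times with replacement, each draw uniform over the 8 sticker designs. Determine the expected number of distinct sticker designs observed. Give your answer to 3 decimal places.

6.158

Let Xⱼ=1 if type j appears at least once. P(Xⱼ=1) = 1 − ((8−1)/8)^11 = 6612607849/8589934592.
E[#distinct] = 8·6612607849/8589934592 = 6612607849/1073741824.
≈ 6.158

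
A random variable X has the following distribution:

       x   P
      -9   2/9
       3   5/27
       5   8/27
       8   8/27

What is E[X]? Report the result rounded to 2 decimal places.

E[X] = (2/9)·(-9) + (5/27)·3 + (8/27)·5 + (8/27)·8
     = 65/27 ≈ 2.41

2.41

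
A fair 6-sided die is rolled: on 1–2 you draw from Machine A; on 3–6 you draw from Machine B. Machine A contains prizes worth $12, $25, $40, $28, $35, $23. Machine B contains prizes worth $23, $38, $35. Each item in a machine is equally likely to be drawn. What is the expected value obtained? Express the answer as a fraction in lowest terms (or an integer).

E[X | Machine A] = (12 + 25 + 40 + 28 + 35 + 23)/6 = 163/6
E[X | Machine B] = (23 + 38 + 35)/3 = 32
E[X] = (1/3)·163/6 + (2/3)·32 = 547/18

547/18 dollars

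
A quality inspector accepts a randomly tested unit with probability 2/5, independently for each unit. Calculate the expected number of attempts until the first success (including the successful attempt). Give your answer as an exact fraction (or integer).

For a geometric distribution, E[trials] = 1/p = 1/(2/5) = 5/2.

5/2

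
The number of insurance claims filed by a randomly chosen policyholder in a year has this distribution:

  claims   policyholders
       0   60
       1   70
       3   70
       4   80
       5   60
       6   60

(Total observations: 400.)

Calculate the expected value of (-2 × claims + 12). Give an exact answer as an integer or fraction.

57/10

Total = 400, so P(claims=0) = 60/400, etc.
E[-2x+12] = (3/20)·12 + (7/40)·10 + (7/40)·6 + (1/5)·4 + (3/20)·2 + (3/20)·0
     = 57/10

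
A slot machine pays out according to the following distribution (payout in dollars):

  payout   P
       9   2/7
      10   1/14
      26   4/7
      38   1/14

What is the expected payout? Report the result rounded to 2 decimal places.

$20.86

E[X] = (2/7)·9 + (1/14)·10 + (4/7)·26 + (1/14)·38
     = 146/7 ≈ 20.86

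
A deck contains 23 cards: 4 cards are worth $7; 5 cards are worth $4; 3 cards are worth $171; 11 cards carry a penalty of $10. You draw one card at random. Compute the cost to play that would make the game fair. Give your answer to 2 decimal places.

E[payout] = (4/23)·7 + (5/23)·4 + (3/23)·171 + (11/23)·(-10) = 451/23
Fair fee = E[payout] = 451/23 ≈ $19.61

$19.61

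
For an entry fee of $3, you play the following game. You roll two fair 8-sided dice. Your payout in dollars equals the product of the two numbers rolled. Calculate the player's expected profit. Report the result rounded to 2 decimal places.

$17.25

Distribution of the product of the two numbers rolled: 1 w.p. 1/64, 2 w.p. 1/32, 3 w.p. 1/32, 4 w.p. 3/64, 5 w.p. 1/32, 6 w.p. 1/16, …
E[payout] = (1/64)·1 + (1/32)·2 + (1/32)·3 + (3/64)·4 + (1/32)·5 + (1/16)·6 + (1/32)·7 + (1/16)·8 + (1/64)·9 + (1/32)·10 + (1/16)·12 + (1/32)·14 + (1/32)·15 + (3/64)·16 + (1/32)·18 + (1/32)·20 + (1/32)·21 + (1/16)·24 + (1/64)·25 + (1/32)·28 + (1/32)·30 + (1/32)·32 + (1/32)·35 + (1/64)·36 + (1/32)·40 + (1/32)·42 + (1/32)·48 + (1/64)·49 + (1/32)·56 + (1/64)·64 = 81/4
Expected profit = 81/4 − 3 = 69/4 ≈ $17.25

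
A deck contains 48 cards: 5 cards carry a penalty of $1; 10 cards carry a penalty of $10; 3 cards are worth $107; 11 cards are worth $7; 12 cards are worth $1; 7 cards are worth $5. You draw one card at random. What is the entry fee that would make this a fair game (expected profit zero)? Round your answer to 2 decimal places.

E[payout] = (5/48)·(-1) + (10/48)·(-10) + (3/48)·107 + (11/48)·7 + (12/48)·1 + (7/48)·5 = 85/12
Fair fee = E[payout] = 85/12 ≈ $7.08

$7.08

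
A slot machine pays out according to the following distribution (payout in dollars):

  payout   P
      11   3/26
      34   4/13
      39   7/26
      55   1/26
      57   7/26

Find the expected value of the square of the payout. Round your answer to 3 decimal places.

E[X²] = (3/26)·121 + (4/13)·1156 + (7/26)·1521 + (1/26)·3025 + (7/26)·3249
     = 23013/13 ≈ 1770.231

1770.231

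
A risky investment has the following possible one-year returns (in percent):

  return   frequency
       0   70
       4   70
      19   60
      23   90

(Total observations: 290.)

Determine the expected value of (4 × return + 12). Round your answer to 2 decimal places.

60.14

Total = 290, so P(return=0) = 70/290, etc.
E[4x+12] = (7/29)·12 + (7/29)·28 + (6/29)·88 + (9/29)·104
     = 1744/29 ≈ 60.14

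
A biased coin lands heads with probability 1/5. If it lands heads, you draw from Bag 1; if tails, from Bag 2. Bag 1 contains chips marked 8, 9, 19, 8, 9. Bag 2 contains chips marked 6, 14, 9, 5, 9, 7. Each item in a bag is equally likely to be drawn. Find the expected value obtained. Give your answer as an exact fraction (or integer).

659/75

E[X | Bag 1] = (8 + 9 + 19 + 8 + 9)/5 = 53/5
E[X | Bag 2] = (6 + 14 + 9 + 5 + 9 + 7)/6 = 25/3
E[X] = (1/5)·53/5 + (4/5)·25/3 = 659/75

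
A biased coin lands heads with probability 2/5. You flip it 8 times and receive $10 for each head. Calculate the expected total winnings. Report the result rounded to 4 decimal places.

$32.0000

E[#heads] = 8·2/5 = 16/5 (linearity over flips).
E[winnings] = 10·16/5 = 32.
≈ 32.0000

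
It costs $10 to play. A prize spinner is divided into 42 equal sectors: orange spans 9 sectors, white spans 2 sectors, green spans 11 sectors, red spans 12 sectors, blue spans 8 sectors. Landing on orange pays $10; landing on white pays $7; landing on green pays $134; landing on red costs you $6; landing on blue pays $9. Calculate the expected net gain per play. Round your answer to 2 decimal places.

$27.57

E[payout] = (9/42)·10 + (2/42)·7 + (11/42)·134 + (12/42)·(-6) + (8/42)·9 = 263/7
Expected profit = 263/7 − 10 = 193/7 ≈ $27.57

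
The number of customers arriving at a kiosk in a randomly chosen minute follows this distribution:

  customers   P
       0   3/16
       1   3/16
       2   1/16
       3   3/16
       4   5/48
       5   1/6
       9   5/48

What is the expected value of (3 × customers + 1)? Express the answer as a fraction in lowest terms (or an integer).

E[3x+1] = (3/16)·1 + (3/16)·4 + (1/16)·7 + (3/16)·10 + (5/48)·13 + (1/6)·16 + (5/48)·28
     = 163/16

163/16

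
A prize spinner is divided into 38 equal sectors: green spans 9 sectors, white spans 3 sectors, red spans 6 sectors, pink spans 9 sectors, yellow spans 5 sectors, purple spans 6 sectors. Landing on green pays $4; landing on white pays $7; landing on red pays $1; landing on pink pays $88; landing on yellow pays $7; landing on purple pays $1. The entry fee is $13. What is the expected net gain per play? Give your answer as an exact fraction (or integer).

E[payout] = (9/38)·4 + (3/38)·7 + (6/38)·1 + (9/38)·88 + (5/38)·7 + (6/38)·1 = 448/19
Expected profit = 448/19 − 13 = 201/19

201/19 dollars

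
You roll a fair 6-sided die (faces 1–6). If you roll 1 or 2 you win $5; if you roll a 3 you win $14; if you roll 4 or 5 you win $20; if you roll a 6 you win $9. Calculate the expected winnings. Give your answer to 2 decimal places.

$12.17

E[payout] = (1/3)·5 + (1/6)·9 + (1/6)·14 + (1/3)·20 = 73/6
≈ $12.17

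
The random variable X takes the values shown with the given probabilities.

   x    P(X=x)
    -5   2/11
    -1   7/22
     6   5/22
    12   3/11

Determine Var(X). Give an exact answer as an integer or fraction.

19697/484

E[X] = (2/11)·(-5) + (7/22)·(-1) + (5/22)·6 + (3/11)·12 = 75/22
E[X²] = (2/11)·25 + (7/22)·1 + (5/22)·36 + (3/11)·144 = 1151/22
Var(X) = 1151/22 − (75/22)² = 19697/484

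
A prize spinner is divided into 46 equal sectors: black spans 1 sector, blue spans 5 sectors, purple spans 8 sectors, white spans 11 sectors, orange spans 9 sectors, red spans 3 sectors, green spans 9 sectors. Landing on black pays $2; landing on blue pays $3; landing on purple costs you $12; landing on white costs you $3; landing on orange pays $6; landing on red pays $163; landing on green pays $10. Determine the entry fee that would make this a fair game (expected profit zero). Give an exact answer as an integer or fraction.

521/46 dollars

E[payout] = (1/46)·2 + (5/46)·3 + (8/46)·(-12) + (11/46)·(-3) + (9/46)·6 + (3/46)·163 + (9/46)·10 = 521/46
Fair fee = E[payout] = 521/46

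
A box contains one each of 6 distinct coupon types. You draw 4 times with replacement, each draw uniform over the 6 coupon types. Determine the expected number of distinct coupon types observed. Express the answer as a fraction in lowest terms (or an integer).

Let Xⱼ=1 if type j appears at least once. P(Xⱼ=1) = 1 − ((6−1)/6)^4 = 671/1296.
E[#distinct] = 6·671/1296 = 671/216.

671/216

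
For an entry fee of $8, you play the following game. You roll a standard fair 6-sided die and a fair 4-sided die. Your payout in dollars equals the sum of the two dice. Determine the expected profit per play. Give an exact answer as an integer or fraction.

Distribution of the sum of the two dice: 2 w.p. 1/24, 3 w.p. 1/12, 4 w.p. 1/8, 5 w.p. 1/6, 6 w.p. 1/6, 7 w.p. 1/6, …
E[payout] = (1/24)·2 + (1/12)·3 + (1/8)·4 + (1/6)·5 + (1/6)·6 + (1/6)·7 + (1/8)·8 + (1/12)·9 + (1/24)·10 = 6
Expected profit = 6 − 8 = -2

-$2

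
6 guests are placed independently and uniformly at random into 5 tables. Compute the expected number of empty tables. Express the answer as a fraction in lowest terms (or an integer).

Let Xⱼ=1 if table j is empty. P(Xⱼ=1) = ((5-1)/5)^6 = 4096/15625.
By linearity, E[#empty] = 5·4096/15625 = 4096/3125.

4096/3125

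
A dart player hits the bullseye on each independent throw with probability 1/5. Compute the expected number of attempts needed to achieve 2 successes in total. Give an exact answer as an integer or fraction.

By linearity (sum of 2 independent geometric waits), E[trials] = 2/p = 2/(1/5) = 10.

10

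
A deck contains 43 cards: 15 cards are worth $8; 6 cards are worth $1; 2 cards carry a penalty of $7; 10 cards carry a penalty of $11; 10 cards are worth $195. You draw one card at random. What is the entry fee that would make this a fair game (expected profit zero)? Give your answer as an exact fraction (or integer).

1952/43 dollars

E[payout] = (15/43)·8 + (6/43)·1 + (2/43)·(-7) + (10/43)·(-11) + (10/43)·195 = 1952/43
Fair fee = E[payout] = 1952/43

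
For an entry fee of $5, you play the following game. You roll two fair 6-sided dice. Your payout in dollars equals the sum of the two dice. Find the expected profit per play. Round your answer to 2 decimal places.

$2.00

Distribution of the sum of the two dice: 2 w.p. 1/36, 3 w.p. 1/18, 4 w.p. 1/12, 5 w.p. 1/9, 6 w.p. 5/36, 7 w.p. 1/6, …
E[payout] = (1/36)·2 + (1/18)·3 + (1/12)·4 + (1/9)·5 + (5/36)·6 + (1/6)·7 + (5/36)·8 + (1/9)·9 + (1/12)·10 + (1/18)·11 + (1/36)·12 = 7
Expected profit = 7 − 5 = 2 ≈ $2.00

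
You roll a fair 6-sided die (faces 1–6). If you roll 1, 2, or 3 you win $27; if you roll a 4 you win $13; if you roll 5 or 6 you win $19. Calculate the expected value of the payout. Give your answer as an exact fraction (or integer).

E[payout] = (1/6)·13 + (1/3)·19 + (1/2)·27 = 22

$22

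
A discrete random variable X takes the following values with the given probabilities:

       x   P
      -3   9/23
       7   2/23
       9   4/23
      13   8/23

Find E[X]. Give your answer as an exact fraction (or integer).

E[X] = (9/23)·(-3) + (2/23)·7 + (4/23)·9 + (8/23)·13
     = 127/23

127/23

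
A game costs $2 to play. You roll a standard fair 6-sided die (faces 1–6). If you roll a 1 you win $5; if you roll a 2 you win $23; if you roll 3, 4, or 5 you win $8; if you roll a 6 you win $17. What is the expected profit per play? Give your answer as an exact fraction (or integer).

E[payout] = (1/6)·5 + (1/2)·8 + (1/6)·17 + (1/6)·23 = 23/2
Expected profit = 23/2 − 2 = 19/2

19/2 dollars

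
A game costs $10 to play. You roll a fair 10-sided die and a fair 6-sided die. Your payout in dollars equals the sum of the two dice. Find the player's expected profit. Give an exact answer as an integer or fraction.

Distribution of the sum of the two dice: 2 w.p. 1/60, 3 w.p. 1/30, 4 w.p. 1/20, 5 w.p. 1/15, 6 w.p. 1/12, 7 w.p. 1/10, …
E[payout] = (1/60)·2 + (1/30)·3 + (1/20)·4 + (1/15)·5 + (1/12)·6 + (1/10)·7 + (1/10)·8 + (1/10)·9 + (1/10)·10 + (1/10)·11 + (1/12)·12 + (1/15)·13 + (1/20)·14 + (1/30)·15 + (1/60)·16 = 9
Expected profit = 9 − 10 = -1

-$1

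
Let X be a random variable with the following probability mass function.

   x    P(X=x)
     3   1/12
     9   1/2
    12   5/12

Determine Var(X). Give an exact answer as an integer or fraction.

99/16

E[X] = (1/12)·3 + (1/2)·9 + (5/12)·12 = 39/4
E[X²] = (1/12)·9 + (1/2)·81 + (5/12)·144 = 405/4
Var(X) = 405/4 − (39/4)² = 99/16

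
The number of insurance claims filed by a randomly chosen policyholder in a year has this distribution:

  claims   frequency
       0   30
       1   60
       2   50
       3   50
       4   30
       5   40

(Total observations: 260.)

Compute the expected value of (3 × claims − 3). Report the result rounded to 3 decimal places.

4.269

Total = 260, so P(claims=0) = 30/260, etc.
E[3x-3] = (3/26)·(-3) + (3/13)·0 + (5/26)·3 + (5/26)·6 + (3/26)·9 + (2/13)·12
     = 111/26 ≈ 4.269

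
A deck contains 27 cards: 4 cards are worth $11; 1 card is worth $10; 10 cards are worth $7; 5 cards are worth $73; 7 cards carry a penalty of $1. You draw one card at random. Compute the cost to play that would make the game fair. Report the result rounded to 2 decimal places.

$17.85

E[payout] = (4/27)·11 + (1/27)·10 + (10/27)·7 + (5/27)·73 + (7/27)·(-1) = 482/27
Fair fee = E[payout] = 482/27 ≈ $17.85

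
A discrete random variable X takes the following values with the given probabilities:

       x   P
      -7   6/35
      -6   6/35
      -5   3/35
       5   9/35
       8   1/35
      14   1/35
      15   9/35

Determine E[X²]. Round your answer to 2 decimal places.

88.43

E[X²] = (6/35)·49 + (6/35)·36 + (3/35)·25 + (9/35)·25 + (1/35)·64 + (1/35)·196 + (9/35)·225
     = 619/7 ≈ 88.43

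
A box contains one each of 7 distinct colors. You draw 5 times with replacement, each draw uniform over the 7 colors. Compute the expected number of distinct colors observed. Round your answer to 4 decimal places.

3.7613

Let Xⱼ=1 if type j appears at least once. P(Xⱼ=1) = 1 − ((7−1)/7)^5 = 9031/16807.
E[#distinct] = 7·9031/16807 = 9031/2401.
≈ 3.7613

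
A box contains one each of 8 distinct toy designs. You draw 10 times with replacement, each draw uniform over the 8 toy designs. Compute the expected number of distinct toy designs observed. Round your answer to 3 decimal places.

Let Xⱼ=1 if type j appears at least once. P(Xⱼ=1) = 1 − ((8−1)/8)^10 = 791266575/1073741824.
E[#distinct] = 8·791266575/1073741824 = 791266575/134217728.
≈ 5.895

5.895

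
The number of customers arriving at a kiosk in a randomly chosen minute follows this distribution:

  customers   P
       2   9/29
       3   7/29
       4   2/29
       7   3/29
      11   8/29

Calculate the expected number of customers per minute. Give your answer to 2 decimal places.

5.38

E[X] = (9/29)·2 + (7/29)·3 + (2/29)·4 + (3/29)·7 + (8/29)·11
     = 156/29 ≈ 5.38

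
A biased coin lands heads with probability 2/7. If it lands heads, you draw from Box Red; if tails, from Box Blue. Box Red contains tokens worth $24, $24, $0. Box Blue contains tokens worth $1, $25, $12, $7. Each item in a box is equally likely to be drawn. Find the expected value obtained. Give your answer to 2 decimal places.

$12.61

E[X | Box Red] = (24 + 24 + 0)/3 = 16
E[X | Box Blue] = (1 + 25 + 12 + 7)/4 = 45/4
E[X] = (2/7)·16 + (5/7)·45/4 = 353/28 ≈ 12.61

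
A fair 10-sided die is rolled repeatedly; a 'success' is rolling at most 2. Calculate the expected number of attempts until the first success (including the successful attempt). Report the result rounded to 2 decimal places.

For a geometric distribution, E[trials] = 1/p = 1/(1/5) = 5.
≈ 5.00

5.00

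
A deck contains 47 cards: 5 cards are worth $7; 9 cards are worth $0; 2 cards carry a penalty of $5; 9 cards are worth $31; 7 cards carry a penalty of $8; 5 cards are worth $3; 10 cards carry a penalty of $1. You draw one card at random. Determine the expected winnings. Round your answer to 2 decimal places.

E[payout] = (5/47)·7 + (9/47)·0 + (2/47)·(-5) + (9/47)·31 + (7/47)·(-8) + (5/47)·3 + (10/47)·(-1) = 253/47
≈ $5.38

$5.38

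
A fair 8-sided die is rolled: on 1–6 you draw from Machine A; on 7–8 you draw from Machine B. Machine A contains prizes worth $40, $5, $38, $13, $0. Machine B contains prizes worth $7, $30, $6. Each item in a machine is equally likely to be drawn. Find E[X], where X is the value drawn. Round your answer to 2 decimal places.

E[X | Machine A] = (40 + 5 + 38 + 13 + 0)/5 = 96/5
E[X | Machine B] = (7 + 30 + 6)/3 = 43/3
E[X] = (3/4)·96/5 + (1/4)·43/3 = 1079/60 ≈ 17.98

$17.98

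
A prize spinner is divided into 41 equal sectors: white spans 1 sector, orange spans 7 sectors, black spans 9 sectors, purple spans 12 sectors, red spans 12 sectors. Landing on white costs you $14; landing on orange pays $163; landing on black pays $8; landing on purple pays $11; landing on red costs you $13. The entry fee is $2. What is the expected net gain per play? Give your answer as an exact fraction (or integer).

E[payout] = (1/41)·(-14) + (7/41)·163 + (9/41)·8 + (12/41)·11 + (12/41)·(-13) = 1175/41
Expected profit = 1175/41 − 2 = 1093/41

1093/41 dollars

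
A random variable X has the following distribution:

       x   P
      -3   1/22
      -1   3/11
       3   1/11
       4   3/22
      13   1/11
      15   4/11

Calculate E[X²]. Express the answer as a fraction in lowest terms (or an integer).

2219/22

E[X²] = (1/22)·9 + (3/11)·1 + (1/11)·9 + (3/22)·16 + (1/11)·169 + (4/11)·225
     = 2219/22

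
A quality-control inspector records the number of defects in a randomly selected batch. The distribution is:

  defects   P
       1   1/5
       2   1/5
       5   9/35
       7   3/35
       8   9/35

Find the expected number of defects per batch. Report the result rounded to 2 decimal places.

E[X] = (1/5)·1 + (1/5)·2 + (9/35)·5 + (3/35)·7 + (9/35)·8
     = 159/35 ≈ 4.54

4.54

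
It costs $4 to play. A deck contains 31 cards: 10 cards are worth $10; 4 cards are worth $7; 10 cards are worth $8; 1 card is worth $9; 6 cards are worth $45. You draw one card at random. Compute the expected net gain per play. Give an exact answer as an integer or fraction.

363/31 dollars

E[payout] = (10/31)·10 + (4/31)·7 + (10/31)·8 + (1/31)·9 + (6/31)·45 = 487/31
Expected profit = 487/31 − 4 = 363/31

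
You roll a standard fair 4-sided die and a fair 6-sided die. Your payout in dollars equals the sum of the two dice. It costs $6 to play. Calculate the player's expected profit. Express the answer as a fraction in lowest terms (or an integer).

$0

Distribution of the sum of the two dice: 2 w.p. 1/24, 3 w.p. 1/12, 4 w.p. 1/8, 5 w.p. 1/6, 6 w.p. 1/6, 7 w.p. 1/6, …
E[payout] = (1/24)·2 + (1/12)·3 + (1/8)·4 + (1/6)·5 + (1/6)·6 + (1/6)·7 + (1/8)·8 + (1/12)·9 + (1/24)·10 = 6
Expected profit = 6 − 6 = 0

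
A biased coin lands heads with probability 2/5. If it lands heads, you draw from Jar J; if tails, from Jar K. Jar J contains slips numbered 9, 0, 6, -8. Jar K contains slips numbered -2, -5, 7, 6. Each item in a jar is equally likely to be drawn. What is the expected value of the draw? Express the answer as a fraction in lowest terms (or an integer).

8/5

E[X | Jar J] = (9 + 0 + 6 − 8)/4 = 7/4
E[X | Jar K] = (-2 − 5 + 7 + 6)/4 = 3/2
E[X] = (2/5)·7/4 + (3/5)·3/2 = 8/5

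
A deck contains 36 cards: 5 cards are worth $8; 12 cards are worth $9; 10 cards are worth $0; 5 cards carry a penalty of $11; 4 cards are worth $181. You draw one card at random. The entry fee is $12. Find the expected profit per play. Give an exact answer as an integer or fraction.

385/36 dollars

E[payout] = (5/36)·8 + (12/36)·9 + (10/36)·0 + (5/36)·(-11) + (4/36)·181 = 817/36
Expected profit = 817/36 − 12 = 385/36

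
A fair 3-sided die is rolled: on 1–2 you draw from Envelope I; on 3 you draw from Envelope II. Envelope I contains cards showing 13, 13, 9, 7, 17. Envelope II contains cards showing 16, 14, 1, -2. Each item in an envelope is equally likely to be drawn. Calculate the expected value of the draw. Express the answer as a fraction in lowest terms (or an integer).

E[X | Envelope I] = (13 + 13 + 9 + 7 + 17)/5 = 59/5
E[X | Envelope II] = (16 + 14 + 1 − 2)/4 = 29/4
E[X] = (2/3)·59/5 + (1/3)·29/4 = 617/60

617/60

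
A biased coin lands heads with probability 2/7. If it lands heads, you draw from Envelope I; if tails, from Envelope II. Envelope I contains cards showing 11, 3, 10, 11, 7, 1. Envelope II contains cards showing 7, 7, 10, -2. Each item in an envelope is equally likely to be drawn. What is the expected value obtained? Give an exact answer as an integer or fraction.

E[X | Envelope I] = (11 + 3 + 10 + 11 + 7 + 1)/6 = 43/6
E[X | Envelope II] = (7 + 7 + 10 − 2)/4 = 11/2
E[X] = (2/7)·43/6 + (5/7)·11/2 = 251/42

251/42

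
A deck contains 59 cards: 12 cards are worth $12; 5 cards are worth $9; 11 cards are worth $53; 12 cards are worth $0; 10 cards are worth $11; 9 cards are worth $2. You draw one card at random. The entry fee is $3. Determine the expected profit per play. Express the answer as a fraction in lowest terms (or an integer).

E[payout] = (12/59)·12 + (5/59)·9 + (11/59)·53 + (12/59)·0 + (10/59)·11 + (9/59)·2 = 900/59
Expected profit = 900/59 − 3 = 723/59

723/59 dollars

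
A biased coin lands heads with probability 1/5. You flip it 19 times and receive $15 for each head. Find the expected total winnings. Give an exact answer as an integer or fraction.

E[#heads] = 19·1/5 = 19/5 (linearity over flips).
E[winnings] = 15·19/5 = 57.

$57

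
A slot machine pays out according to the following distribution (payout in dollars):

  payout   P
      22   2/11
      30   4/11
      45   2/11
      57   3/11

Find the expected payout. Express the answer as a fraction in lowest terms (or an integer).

425/11 dollars

E[X] = (2/11)·22 + (4/11)·30 + (2/11)·45 + (3/11)·57
     = 425/11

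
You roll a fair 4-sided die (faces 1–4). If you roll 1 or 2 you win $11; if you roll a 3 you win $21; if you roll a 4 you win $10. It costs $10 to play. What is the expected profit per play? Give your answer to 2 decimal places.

E[payout] = (1/4)·10 + (1/2)·11 + (1/4)·21 = 53/4
Expected profit = 53/4 − 10 = 13/4 ≈ $3.25

$3.25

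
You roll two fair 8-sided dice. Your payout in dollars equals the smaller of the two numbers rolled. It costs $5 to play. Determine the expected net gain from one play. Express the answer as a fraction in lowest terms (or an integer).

Distribution of the smaller of the two numbers rolled: 1 w.p. 15/64, 2 w.p. 13/64, 3 w.p. 11/64, 4 w.p. 9/64, 5 w.p. 7/64, 6 w.p. 5/64, …
E[payout] = (15/64)·1 + (13/64)·2 + (11/64)·3 + (9/64)·4 + (7/64)·5 + (5/64)·6 + (3/64)·7 + (1/64)·8 = 51/16
Expected profit = 51/16 − 5 = -29/16

-29/16 dollars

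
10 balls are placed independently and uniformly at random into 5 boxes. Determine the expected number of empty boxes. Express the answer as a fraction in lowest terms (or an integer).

1048576/1953125

Let Xⱼ=1 if box j is empty. P(Xⱼ=1) = ((5-1)/5)^10 = 1048576/9765625.
By linearity, E[#empty] = 5·1048576/9765625 = 1048576/1953125.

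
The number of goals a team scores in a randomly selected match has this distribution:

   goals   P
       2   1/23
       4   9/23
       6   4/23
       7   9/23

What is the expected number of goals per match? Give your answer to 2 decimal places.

5.43

E[X] = (1/23)·2 + (9/23)·4 + (4/23)·6 + (9/23)·7
     = 125/23 ≈ 5.43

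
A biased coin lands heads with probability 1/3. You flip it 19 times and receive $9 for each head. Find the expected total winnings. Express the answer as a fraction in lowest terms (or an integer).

E[#heads] = 19·1/3 = 19/3 (linearity over flips).
E[winnings] = 9·19/3 = 57.

$57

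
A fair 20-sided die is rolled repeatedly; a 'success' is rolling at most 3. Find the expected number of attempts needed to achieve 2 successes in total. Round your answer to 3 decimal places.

By linearity (sum of 2 independent geometric waits), E[trials] = 2/p = 2/(3/20) = 40/3.
≈ 13.333

13.333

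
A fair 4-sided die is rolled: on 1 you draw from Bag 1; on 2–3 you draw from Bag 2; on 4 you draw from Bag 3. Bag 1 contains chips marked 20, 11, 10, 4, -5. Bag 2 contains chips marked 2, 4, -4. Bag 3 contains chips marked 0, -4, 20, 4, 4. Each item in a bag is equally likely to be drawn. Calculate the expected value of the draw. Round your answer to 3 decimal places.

E[X | Bag 1] = (20 + 11 + 10 + 4 − 5)/5 = 8
E[X | Bag 2] = (2 + 4 − 4)/3 = 2/3
E[X | Bag 3] = (0 − 4 + 20 + 4 + 4)/5 = 24/5
E[X] = (1/4)·8 + (1/2)·2/3 + (1/4)·24/5 = 53/15 ≈ 3.533

3.533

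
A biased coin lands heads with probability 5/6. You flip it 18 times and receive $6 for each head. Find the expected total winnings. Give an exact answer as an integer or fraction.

$90

E[#heads] = 18·5/6 = 15 (linearity over flips).
E[winnings] = 6·15 = 90.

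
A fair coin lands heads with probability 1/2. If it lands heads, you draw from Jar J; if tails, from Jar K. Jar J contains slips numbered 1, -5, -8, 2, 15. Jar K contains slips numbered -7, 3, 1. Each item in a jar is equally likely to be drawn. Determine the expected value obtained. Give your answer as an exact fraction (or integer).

E[X | Jar J] = (1 − 5 − 8 + 2 + 15)/5 = 1
E[X | Jar K] = (-7 + 3 + 1)/3 = -1
E[X] = (1/2)·1 + (1/2)·(-1) = 0

0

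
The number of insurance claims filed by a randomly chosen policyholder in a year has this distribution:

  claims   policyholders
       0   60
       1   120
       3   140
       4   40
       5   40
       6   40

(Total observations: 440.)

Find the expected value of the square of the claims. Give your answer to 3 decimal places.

10.136

Total = 440, so P(claims=0) = 60/440, etc.
E[X²] = (3/22)·0 + (3/11)·1 + (7/22)·9 + (1/11)·16 + (1/11)·25 + (1/11)·36
     = 223/22 ≈ 10.136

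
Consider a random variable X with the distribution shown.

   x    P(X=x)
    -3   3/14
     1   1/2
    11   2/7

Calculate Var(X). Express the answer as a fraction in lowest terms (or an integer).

28

E[X] = (3/14)·(-3) + (1/2)·1 + (2/7)·11 = 3
E[X²] = (3/14)·9 + (1/2)·1 + (2/7)·121 = 37
Var(X) = 37 − (3)² = 28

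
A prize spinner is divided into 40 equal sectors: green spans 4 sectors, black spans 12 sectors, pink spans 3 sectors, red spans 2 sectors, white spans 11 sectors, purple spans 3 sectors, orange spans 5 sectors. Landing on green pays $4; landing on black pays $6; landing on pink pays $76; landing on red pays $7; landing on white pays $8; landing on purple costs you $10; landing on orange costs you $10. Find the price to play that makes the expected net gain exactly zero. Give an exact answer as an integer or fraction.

E[payout] = (4/40)·4 + (12/40)·6 + (3/40)·76 + (2/40)·7 + (11/40)·8 + (3/40)·(-10) + (5/40)·(-10) = 169/20
Fair fee = E[payout] = 169/20

169/20 dollars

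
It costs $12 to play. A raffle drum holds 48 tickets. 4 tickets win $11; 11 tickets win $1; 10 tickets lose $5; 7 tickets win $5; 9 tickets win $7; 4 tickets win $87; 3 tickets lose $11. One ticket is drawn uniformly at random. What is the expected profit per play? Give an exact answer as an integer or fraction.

-79/24 dollars

E[payout] = (4/48)·11 + (11/48)·1 + (10/48)·(-5) + (7/48)·5 + (9/48)·7 + (4/48)·87 + (3/48)·(-11) = 209/24
Expected profit = 209/24 − 12 = -79/24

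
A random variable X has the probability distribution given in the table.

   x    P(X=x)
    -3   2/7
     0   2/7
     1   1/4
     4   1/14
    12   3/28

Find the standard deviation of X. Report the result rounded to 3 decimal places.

4.297

E[X] = 27/28, E[X²] = 543/28
Var(X) = E[X²] − (E[X])² = 543/28 − 729/784 = 14475/784
SD(X) = √(14475/784) ≈ 4.297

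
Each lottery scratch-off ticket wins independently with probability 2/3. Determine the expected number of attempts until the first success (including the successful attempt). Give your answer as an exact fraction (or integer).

For a geometric distribution, E[trials] = 1/p = 1/(2/3) = 3/2.

3/2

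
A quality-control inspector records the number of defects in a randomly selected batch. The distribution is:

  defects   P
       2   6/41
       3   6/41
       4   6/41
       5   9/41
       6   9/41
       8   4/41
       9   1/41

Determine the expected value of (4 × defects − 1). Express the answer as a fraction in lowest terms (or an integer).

E[4x-1] = (6/41)·7 + (6/41)·11 + (6/41)·15 + (9/41)·19 + (9/41)·23 + (4/41)·31 + (1/41)·35
     = 735/41

735/41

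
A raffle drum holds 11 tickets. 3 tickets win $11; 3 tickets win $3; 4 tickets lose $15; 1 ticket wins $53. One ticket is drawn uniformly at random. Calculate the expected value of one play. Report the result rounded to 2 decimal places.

E[payout] = (3/11)·11 + (3/11)·3 + (4/11)·(-15) + (1/11)·53 = 35/11
≈ $3.18

$3.18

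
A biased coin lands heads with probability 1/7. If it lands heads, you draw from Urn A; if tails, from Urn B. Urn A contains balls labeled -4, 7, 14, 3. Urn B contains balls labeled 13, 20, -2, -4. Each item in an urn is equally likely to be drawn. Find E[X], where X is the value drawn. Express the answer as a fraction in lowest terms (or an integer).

E[X | Urn A] = (-4 + 7 + 14 + 3)/4 = 5
E[X | Urn B] = (13 + 20 − 2 − 4)/4 = 27/4
E[X] = (1/7)·5 + (6/7)·27/4 = 13/2

13/2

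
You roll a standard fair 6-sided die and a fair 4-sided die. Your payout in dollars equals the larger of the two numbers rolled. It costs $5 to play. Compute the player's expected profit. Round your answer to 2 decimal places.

Distribution of the larger of the two numbers rolled: 1 w.p. 1/24, 2 w.p. 1/8, 3 w.p. 5/24, 4 w.p. 7/24, 5 w.p. 1/6, 6 w.p. 1/6
E[payout] = (1/24)·1 + (1/8)·2 + (5/24)·3 + (7/24)·4 + (1/6)·5 + (1/6)·6 = 47/12
Expected profit = 47/12 − 5 = -13/12 ≈ -$1.08

-$1.08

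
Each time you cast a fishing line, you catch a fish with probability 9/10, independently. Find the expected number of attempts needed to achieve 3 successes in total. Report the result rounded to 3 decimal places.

3.333

By linearity (sum of 3 independent geometric waits), E[trials] = 3/p = 3/(9/10) = 10/3.
≈ 3.333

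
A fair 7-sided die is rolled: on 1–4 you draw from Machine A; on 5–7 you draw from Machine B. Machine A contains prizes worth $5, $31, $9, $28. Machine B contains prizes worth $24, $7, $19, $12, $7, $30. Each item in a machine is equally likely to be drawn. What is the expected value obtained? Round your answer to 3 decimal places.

E[X | Machine A] = (5 + 31 + 9 + 28)/4 = 73/4
E[X | Machine B] = (24 + 7 + 19 + 12 + 7 + 30)/6 = 33/2
E[X] = (4/7)·73/4 + (3/7)·33/2 = 35/2 ≈ 17.500

$17.500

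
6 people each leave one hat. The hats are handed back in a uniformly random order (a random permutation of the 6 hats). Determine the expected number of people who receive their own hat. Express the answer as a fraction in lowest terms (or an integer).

Let Xᵢ = 1 if person i gets their own hat. For each i, P(Xᵢ=1) = 1/6.
By linearity of expectation, E[X₁+…+X_6] = 6·(1/6) = 1.

1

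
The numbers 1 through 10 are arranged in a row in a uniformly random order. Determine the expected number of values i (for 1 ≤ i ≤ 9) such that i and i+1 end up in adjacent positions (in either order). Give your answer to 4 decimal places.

1.8000

For each i ∈ {1,…,9}, let Xᵢ = 1 if i and i+1 are adjacent. P(Xᵢ=1) = 2·(10−1)!/10! = 2/10.
By linearity, E[ΣXᵢ] = (9)·(2/10) = 9/5.
≈ 1.8000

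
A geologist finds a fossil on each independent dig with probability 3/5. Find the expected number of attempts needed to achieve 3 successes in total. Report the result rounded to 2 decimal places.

By linearity (sum of 3 independent geometric waits), E[trials] = 3/p = 3/(3/5) = 5.
≈ 5.00

5.00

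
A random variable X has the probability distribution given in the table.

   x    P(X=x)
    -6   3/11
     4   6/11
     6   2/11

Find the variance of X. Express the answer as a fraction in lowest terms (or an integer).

E[X] = (3/11)·(-6) + (6/11)·4 + (2/11)·6 = 18/11
E[X²] = (3/11)·36 + (6/11)·16 + (2/11)·36 = 276/11
Var(X) = 276/11 − (18/11)² = 2712/121

2712/121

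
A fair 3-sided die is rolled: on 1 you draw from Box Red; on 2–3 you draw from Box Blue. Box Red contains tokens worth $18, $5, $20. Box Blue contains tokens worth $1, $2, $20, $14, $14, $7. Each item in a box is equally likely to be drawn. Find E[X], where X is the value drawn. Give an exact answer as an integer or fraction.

101/9 dollars

E[X | Box Red] = (18 + 5 + 20)/3 = 43/3
E[X | Box Blue] = (1 + 2 + 20 + 14 + 14 + 7)/6 = 29/3
E[X] = (1/3)·43/3 + (2/3)·29/3 = 101/9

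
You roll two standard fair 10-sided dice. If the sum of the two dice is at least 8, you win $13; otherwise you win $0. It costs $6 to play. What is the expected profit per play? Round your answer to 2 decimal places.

$4.27

E[payout] = (21/100)·0 + (79/100)·13 = 1027/100
Expected profit = 1027/100 − 6 = 427/100 ≈ $4.27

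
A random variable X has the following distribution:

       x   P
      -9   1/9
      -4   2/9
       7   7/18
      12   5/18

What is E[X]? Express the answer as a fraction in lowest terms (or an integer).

E[X] = (1/9)·(-9) + (2/9)·(-4) + (7/18)·7 + (5/18)·12
     = 25/6

25/6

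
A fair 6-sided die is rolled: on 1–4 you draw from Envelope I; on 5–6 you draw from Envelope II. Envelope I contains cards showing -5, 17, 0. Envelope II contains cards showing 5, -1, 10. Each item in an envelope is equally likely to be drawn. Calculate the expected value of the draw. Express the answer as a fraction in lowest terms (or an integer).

38/9

E[X | Envelope I] = (-5 + 17 + 0)/3 = 4
E[X | Envelope II] = (5 − 1 + 10)/3 = 14/3
E[X] = (2/3)·4 + (1/3)·14/3 = 38/9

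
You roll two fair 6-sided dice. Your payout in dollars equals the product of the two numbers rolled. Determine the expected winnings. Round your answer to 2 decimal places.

Distribution of the product of the two numbers rolled: 1 w.p. 1/36, 2 w.p. 1/18, 3 w.p. 1/18, 4 w.p. 1/12, 5 w.p. 1/18, 6 w.p. 1/9, …
E[payout] = (1/36)·1 + (1/18)·2 + (1/18)·3 + (1/12)·4 + (1/18)·5 + (1/9)·6 + (1/18)·8 + (1/36)·9 + (1/18)·10 + (1/9)·12 + (1/18)·15 + (1/36)·16 + (1/18)·18 + (1/18)·20 + (1/18)·24 + (1/36)·25 + (1/18)·30 + (1/36)·36 = 49/4
≈ $12.25

$12.25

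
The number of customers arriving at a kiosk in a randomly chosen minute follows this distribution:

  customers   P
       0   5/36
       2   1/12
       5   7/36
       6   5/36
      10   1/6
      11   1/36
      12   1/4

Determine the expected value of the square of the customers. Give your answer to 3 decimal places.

E[X²] = (5/36)·0 + (1/12)·4 + (7/36)·25 + (5/36)·36 + (1/6)·100 + (1/36)·121 + (1/4)·144
     = 596/9 ≈ 66.222

66.222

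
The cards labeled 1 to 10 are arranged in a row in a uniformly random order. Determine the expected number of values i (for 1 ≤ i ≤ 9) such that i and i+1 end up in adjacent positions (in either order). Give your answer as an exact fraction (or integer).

9/5

For each i ∈ {1,…,9}, let Xᵢ = 1 if i and i+1 are adjacent. P(Xᵢ=1) = 2·(10−1)!/10! = 2/10.
By linearity, E[ΣXᵢ] = (9)·(2/10) = 9/5.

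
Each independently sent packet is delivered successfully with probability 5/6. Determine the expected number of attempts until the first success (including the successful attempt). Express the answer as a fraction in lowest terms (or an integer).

For a geometric distribution, E[trials] = 1/p = 1/(5/6) = 6/5.

6/5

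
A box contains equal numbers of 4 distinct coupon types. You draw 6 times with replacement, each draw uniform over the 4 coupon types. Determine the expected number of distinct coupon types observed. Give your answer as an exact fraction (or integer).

Let Xⱼ=1 if type j appears at least once. P(Xⱼ=1) = 1 − ((4−1)/4)^6 = 3367/4096.
E[#distinct] = 4·3367/4096 = 3367/1024.

3367/1024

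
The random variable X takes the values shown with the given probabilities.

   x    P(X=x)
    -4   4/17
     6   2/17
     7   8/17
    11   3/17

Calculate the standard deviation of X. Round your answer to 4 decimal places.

E[X] = 5, E[X²] = 891/17
Var(X) = E[X²] − (E[X])² = 891/17 − 25 = 466/17
SD(X) = √(466/17) ≈ 5.2356

5.2356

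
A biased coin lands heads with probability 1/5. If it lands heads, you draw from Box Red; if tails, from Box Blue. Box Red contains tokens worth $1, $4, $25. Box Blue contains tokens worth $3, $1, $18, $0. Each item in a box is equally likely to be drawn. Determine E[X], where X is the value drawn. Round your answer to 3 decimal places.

$6.400

E[X | Box Red] = (1 + 4 + 25)/3 = 10
E[X | Box Blue] = (3 + 1 + 18 + 0)/4 = 11/2
E[X] = (1/5)·10 + (4/5)·11/2 = 32/5 ≈ 6.400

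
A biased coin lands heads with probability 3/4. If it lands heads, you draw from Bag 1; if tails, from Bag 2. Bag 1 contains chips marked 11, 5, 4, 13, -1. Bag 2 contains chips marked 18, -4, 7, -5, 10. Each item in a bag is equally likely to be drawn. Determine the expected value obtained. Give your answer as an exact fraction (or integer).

61/10

E[X | Bag 1] = (11 + 5 + 4 + 13 − 1)/5 = 32/5
E[X | Bag 2] = (18 − 4 + 7 − 5 + 10)/5 = 26/5
E[X] = (3/4)·32/5 + (1/4)·26/5 = 61/10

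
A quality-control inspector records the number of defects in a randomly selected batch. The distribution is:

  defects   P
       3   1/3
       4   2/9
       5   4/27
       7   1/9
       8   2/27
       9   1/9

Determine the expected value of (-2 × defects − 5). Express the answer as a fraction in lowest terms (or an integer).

E[-2x-5] = (1/3)·(-11) + (2/9)·(-13) + (4/27)·(-15) + (1/9)·(-19) + (2/27)·(-21) + (1/9)·(-23)
     = -15

-15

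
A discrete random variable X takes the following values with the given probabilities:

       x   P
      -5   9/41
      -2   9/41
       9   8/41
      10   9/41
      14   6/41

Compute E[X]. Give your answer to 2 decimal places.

E[X] = (9/41)·(-5) + (9/41)·(-2) + (8/41)·9 + (9/41)·10 + (6/41)·14
     = 183/41 ≈ 4.46

4.46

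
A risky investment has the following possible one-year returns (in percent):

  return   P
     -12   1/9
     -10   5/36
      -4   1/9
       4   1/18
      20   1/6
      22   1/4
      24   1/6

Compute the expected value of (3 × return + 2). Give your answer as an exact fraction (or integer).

95/3

E[3x+2] = (1/9)·(-34) + (5/36)·(-28) + (1/9)·(-10) + (1/18)·14 + (1/6)·62 + (1/4)·68 + (1/6)·74
     = 95/3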